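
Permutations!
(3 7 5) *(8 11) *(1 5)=(1 5 3 7)(8 11)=[0, 5, 2, 7, 4, 3, 6, 1, 11, 9, 10, 8]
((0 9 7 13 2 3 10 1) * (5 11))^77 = ((0 9 7 13 2 3 10 1)(5 11))^77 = (0 3 7 1 2 9 10 13)(5 11)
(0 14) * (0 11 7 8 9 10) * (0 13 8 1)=(0 14 11 7 1)(8 9 10 13)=[14, 0, 2, 3, 4, 5, 6, 1, 9, 10, 13, 7, 12, 8, 11]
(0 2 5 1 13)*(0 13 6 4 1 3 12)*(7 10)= (13)(0 2 5 3 12)(1 6 4)(7 10)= [2, 6, 5, 12, 1, 3, 4, 10, 8, 9, 7, 11, 0, 13]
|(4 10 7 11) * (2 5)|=|(2 5)(4 10 7 11)|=4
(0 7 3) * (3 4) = [7, 1, 2, 0, 3, 5, 6, 4] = (0 7 4 3)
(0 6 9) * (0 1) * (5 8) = (0 6 9 1)(5 8) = [6, 0, 2, 3, 4, 8, 9, 7, 5, 1]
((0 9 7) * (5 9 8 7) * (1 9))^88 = (0 8 7)(1 9 5)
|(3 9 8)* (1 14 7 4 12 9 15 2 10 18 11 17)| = |(1 14 7 4 12 9 8 3 15 2 10 18 11 17)| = 14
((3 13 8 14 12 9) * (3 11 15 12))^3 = ((3 13 8 14)(9 11 15 12))^3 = (3 14 8 13)(9 12 15 11)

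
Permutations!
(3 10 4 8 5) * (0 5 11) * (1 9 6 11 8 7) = (0 5 3 10 4 7 1 9 6 11) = [5, 9, 2, 10, 7, 3, 11, 1, 8, 6, 4, 0]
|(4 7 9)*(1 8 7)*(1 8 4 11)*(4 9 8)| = |(1 9 11)(7 8)| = 6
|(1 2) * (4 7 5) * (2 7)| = |(1 7 5 4 2)| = 5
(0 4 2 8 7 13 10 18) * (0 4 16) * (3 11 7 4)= [16, 1, 8, 11, 2, 5, 6, 13, 4, 9, 18, 7, 12, 10, 14, 15, 0, 17, 3]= (0 16)(2 8 4)(3 11 7 13 10 18)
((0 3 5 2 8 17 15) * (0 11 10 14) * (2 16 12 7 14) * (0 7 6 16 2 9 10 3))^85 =((2 8 17 15 11 3 5)(6 16 12)(7 14)(9 10))^85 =(2 8 17 15 11 3 5)(6 16 12)(7 14)(9 10)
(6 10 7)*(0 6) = (0 6 10 7) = [6, 1, 2, 3, 4, 5, 10, 0, 8, 9, 7]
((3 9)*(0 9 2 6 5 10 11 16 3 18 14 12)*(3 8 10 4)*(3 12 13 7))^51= (0 14 3 5)(2 4 9 13)(6 12 18 7)(8 16 11 10)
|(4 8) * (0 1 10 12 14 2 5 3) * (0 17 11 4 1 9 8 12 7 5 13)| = 15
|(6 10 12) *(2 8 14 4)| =|(2 8 14 4)(6 10 12)| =12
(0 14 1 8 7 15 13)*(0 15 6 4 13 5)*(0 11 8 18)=(0 14 1 18)(4 13 15 5 11 8 7 6)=[14, 18, 2, 3, 13, 11, 4, 6, 7, 9, 10, 8, 12, 15, 1, 5, 16, 17, 0]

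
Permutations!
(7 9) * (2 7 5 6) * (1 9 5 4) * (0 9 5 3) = (0 9 4 1 5 6 2 7 3) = [9, 5, 7, 0, 1, 6, 2, 3, 8, 4]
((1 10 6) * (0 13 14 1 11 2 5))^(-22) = ((0 13 14 1 10 6 11 2 5))^(-22) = (0 6 13 11 14 2 1 5 10)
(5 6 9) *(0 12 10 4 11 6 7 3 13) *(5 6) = (0 12 10 4 11 5 7 3 13)(6 9) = [12, 1, 2, 13, 11, 7, 9, 3, 8, 6, 4, 5, 10, 0]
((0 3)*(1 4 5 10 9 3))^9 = (0 4 10 3 1 5 9)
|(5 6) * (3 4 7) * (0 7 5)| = |(0 7 3 4 5 6)| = 6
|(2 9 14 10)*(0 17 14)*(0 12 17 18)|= 6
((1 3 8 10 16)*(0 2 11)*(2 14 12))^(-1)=(0 11 2 12 14)(1 16 10 8 3)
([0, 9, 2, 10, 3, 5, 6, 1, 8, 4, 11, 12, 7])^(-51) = (1 11 4 7 10 9 12 3)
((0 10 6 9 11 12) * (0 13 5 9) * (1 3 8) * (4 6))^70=((0 10 4 6)(1 3 8)(5 9 11 12 13))^70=(13)(0 4)(1 3 8)(6 10)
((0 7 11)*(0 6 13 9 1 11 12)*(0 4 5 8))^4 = ((0 7 12 4 5 8)(1 11 6 13 9))^4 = (0 5 12)(1 9 13 6 11)(4 7 8)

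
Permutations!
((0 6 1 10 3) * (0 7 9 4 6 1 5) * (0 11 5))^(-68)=(11)(0 7)(1 9)(3 6)(4 10)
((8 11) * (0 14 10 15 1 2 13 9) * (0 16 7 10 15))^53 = (0 1 9 10 15 13 7 14 2 16)(8 11)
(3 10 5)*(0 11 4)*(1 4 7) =(0 11 7 1 4)(3 10 5) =[11, 4, 2, 10, 0, 3, 6, 1, 8, 9, 5, 7]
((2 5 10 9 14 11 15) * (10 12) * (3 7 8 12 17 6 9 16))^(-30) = (2 17 9 11)(5 6 14 15)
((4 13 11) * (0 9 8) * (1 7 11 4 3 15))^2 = ((0 9 8)(1 7 11 3 15)(4 13))^2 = (0 8 9)(1 11 15 7 3)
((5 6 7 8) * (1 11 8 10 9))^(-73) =(1 9 10 7 6 5 8 11)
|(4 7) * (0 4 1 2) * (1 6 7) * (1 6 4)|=|(0 1 2)(4 6 7)|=3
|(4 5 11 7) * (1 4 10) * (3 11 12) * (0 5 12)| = 14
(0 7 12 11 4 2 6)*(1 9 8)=(0 7 12 11 4 2 6)(1 9 8)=[7, 9, 6, 3, 2, 5, 0, 12, 1, 8, 10, 4, 11]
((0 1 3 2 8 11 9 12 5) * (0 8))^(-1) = (0 2 3 1)(5 12 9 11 8)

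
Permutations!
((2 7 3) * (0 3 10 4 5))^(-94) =((0 3 2 7 10 4 5))^(-94) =(0 10 3 4 2 5 7)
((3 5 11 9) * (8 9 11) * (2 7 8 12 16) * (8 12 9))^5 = ((2 7 12 16)(3 5 9))^5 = (2 7 12 16)(3 9 5)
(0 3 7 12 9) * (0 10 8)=(0 3 7 12 9 10 8)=[3, 1, 2, 7, 4, 5, 6, 12, 0, 10, 8, 11, 9]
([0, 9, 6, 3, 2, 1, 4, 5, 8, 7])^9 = (1 9 7 5)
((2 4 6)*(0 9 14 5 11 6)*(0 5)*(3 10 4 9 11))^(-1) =(0 14 9 2 6 11)(3 5 4 10) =((0 11 6 2 9 14)(3 10 4 5))^(-1)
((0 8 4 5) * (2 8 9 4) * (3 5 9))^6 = (9)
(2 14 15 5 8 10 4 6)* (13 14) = (2 13 14 15 5 8 10 4 6) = [0, 1, 13, 3, 6, 8, 2, 7, 10, 9, 4, 11, 12, 14, 15, 5]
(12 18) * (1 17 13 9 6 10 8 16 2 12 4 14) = (1 17 13 9 6 10 8 16 2 12 18 4 14) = [0, 17, 12, 3, 14, 5, 10, 7, 16, 6, 8, 11, 18, 9, 1, 15, 2, 13, 4]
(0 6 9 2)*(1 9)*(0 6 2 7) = (0 2 6 1 9 7) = [2, 9, 6, 3, 4, 5, 1, 0, 8, 7]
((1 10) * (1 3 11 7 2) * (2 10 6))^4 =((1 6 2)(3 11 7 10))^4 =(11)(1 6 2)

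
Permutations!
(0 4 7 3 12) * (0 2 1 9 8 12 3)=(0 4 7)(1 9 8 12 2)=[4, 9, 1, 3, 7, 5, 6, 0, 12, 8, 10, 11, 2]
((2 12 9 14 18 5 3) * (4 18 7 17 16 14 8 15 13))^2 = (2 9 15 4 5)(3 12 8 13 18)(7 16)(14 17)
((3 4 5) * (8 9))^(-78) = (9)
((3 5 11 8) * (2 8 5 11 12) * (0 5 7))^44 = (0 8)(2 7)(3 5)(11 12)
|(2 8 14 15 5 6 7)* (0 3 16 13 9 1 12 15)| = 14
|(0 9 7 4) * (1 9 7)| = |(0 7 4)(1 9)| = 6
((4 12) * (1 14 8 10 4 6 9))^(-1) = ((1 14 8 10 4 12 6 9))^(-1) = (1 9 6 12 4 10 8 14)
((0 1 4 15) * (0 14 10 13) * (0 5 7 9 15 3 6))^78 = (0 3 1 6 4)(5 7 9 15 14 10 13)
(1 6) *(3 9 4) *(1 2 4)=(1 6 2 4 3 9)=[0, 6, 4, 9, 3, 5, 2, 7, 8, 1]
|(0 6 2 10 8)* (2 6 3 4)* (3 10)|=|(0 10 8)(2 3 4)|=3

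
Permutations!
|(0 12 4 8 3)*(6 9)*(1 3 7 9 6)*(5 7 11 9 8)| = |(0 12 4 5 7 8 11 9 1 3)| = 10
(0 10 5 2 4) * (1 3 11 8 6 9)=(0 10 5 2 4)(1 3 11 8 6 9)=[10, 3, 4, 11, 0, 2, 9, 7, 6, 1, 5, 8]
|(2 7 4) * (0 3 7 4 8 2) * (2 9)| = 7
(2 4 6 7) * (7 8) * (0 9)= (0 9)(2 4 6 8 7)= [9, 1, 4, 3, 6, 5, 8, 2, 7, 0]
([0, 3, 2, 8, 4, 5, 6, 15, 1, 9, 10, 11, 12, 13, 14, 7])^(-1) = (1 8 3)(7 15)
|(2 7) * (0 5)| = 2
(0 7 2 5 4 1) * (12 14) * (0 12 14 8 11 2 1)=(14)(0 7 1 12 8 11 2 5 4)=[7, 12, 5, 3, 0, 4, 6, 1, 11, 9, 10, 2, 8, 13, 14]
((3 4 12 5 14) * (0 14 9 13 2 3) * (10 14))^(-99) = ((0 10 14)(2 3 4 12 5 9 13))^(-99) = (14)(2 13 9 5 12 4 3)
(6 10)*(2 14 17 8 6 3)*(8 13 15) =[0, 1, 14, 2, 4, 5, 10, 7, 6, 9, 3, 11, 12, 15, 17, 8, 16, 13] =(2 14 17 13 15 8 6 10 3)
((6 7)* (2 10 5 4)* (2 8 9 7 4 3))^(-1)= (2 3 5 10)(4 6 7 9 8)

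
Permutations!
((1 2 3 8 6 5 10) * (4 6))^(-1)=((1 2 3 8 4 6 5 10))^(-1)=(1 10 5 6 4 8 3 2)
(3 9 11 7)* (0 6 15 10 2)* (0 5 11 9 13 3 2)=(0 6 15 10)(2 5 11 7)(3 13)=[6, 1, 5, 13, 4, 11, 15, 2, 8, 9, 0, 7, 12, 3, 14, 10]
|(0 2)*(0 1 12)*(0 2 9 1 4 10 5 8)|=9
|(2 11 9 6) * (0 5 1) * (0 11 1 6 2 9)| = |(0 5 6 9 2 1 11)| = 7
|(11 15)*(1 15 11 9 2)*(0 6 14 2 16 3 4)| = |(0 6 14 2 1 15 9 16 3 4)| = 10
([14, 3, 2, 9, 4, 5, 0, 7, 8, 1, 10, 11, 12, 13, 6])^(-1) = [6, 9, 2, 1, 4, 5, 14, 7, 8, 3, 10, 11, 12, 13, 0]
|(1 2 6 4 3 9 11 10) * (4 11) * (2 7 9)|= 9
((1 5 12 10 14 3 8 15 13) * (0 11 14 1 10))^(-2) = ((0 11 14 3 8 15 13 10 1 5 12))^(-2) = (0 5 10 15 3 11 12 1 13 8 14)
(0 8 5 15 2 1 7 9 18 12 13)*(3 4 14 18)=[8, 7, 1, 4, 14, 15, 6, 9, 5, 3, 10, 11, 13, 0, 18, 2, 16, 17, 12]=(0 8 5 15 2 1 7 9 3 4 14 18 12 13)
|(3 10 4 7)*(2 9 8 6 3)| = |(2 9 8 6 3 10 4 7)| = 8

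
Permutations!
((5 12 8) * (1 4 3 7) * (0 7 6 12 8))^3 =(0 4 12 1 6 7 3)(5 8)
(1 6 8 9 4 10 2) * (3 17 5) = [0, 6, 1, 17, 10, 3, 8, 7, 9, 4, 2, 11, 12, 13, 14, 15, 16, 5] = (1 6 8 9 4 10 2)(3 17 5)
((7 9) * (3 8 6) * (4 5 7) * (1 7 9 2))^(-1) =(1 2 7)(3 6 8)(4 9 5)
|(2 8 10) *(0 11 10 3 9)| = |(0 11 10 2 8 3 9)| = 7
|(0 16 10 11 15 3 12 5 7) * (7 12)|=|(0 16 10 11 15 3 7)(5 12)|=14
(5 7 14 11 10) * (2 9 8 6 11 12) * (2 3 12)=(2 9 8 6 11 10 5 7 14)(3 12)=[0, 1, 9, 12, 4, 7, 11, 14, 6, 8, 5, 10, 3, 13, 2]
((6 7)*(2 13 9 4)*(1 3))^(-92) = ((1 3)(2 13 9 4)(6 7))^(-92) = (13)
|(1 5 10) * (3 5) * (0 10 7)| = |(0 10 1 3 5 7)| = 6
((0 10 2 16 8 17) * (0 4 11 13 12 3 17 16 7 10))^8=(2 10 7)(3 4 13)(11 12 17)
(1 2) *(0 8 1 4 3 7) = (0 8 1 2 4 3 7) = [8, 2, 4, 7, 3, 5, 6, 0, 1]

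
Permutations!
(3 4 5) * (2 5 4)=(2 5 3)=[0, 1, 5, 2, 4, 3]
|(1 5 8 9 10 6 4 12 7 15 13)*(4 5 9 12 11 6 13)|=8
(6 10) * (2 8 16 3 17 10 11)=(2 8 16 3 17 10 6 11)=[0, 1, 8, 17, 4, 5, 11, 7, 16, 9, 6, 2, 12, 13, 14, 15, 3, 10]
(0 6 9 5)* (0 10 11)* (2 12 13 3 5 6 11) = (0 11)(2 12 13 3 5 10)(6 9) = [11, 1, 12, 5, 4, 10, 9, 7, 8, 6, 2, 0, 13, 3]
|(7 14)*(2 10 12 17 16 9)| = 6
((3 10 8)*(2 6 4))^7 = (2 6 4)(3 10 8)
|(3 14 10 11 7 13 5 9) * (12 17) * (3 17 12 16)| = 10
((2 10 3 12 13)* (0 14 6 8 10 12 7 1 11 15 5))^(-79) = (0 15 1 3 8 14 5 11 7 10 6)(2 13 12)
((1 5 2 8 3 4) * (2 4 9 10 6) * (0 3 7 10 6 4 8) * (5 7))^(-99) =((0 3 9 6 2)(1 7 10 4)(5 8))^(-99) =(0 3 9 6 2)(1 7 10 4)(5 8)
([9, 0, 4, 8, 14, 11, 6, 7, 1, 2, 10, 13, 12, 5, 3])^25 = (0 9 2 4 14 3 8 1)(5 11 13)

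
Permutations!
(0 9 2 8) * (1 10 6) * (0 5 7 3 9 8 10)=(0 8 5 7 3 9 2 10 6 1)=[8, 0, 10, 9, 4, 7, 1, 3, 5, 2, 6]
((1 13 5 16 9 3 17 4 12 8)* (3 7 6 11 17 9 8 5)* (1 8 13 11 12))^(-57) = ((1 11 17 4)(3 9 7 6 12 5 16 13))^(-57) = (1 4 17 11)(3 13 16 5 12 6 7 9)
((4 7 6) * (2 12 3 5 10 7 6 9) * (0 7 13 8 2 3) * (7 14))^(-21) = ((0 14 7 9 3 5 10 13 8 2 12)(4 6))^(-21) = (0 14 7 9 3 5 10 13 8 2 12)(4 6)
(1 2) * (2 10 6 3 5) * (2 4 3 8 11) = [0, 10, 1, 5, 3, 4, 8, 7, 11, 9, 6, 2] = (1 10 6 8 11 2)(3 5 4)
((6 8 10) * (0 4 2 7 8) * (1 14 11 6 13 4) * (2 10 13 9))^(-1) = ((0 1 14 11 6)(2 7 8 13 4 10 9))^(-1) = (0 6 11 14 1)(2 9 10 4 13 8 7)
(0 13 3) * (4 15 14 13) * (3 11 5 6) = (0 4 15 14 13 11 5 6 3) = [4, 1, 2, 0, 15, 6, 3, 7, 8, 9, 10, 5, 12, 11, 13, 14]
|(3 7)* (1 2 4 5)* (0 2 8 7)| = 8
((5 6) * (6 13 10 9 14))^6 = (14)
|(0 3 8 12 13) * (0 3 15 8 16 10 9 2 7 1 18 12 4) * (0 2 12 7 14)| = 6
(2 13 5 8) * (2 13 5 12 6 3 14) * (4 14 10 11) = (2 5 8 13 12 6 3 10 11 4 14) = [0, 1, 5, 10, 14, 8, 3, 7, 13, 9, 11, 4, 6, 12, 2]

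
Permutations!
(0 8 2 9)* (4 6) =[8, 1, 9, 3, 6, 5, 4, 7, 2, 0] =(0 8 2 9)(4 6)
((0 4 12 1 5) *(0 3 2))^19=((0 4 12 1 5 3 2))^19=(0 3 1 4 2 5 12)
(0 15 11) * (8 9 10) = (0 15 11)(8 9 10) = [15, 1, 2, 3, 4, 5, 6, 7, 9, 10, 8, 0, 12, 13, 14, 11]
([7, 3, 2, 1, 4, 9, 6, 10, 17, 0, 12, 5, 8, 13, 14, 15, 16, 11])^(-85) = [17, 3, 2, 1, 4, 12, 6, 11, 0, 8, 5, 10, 9, 13, 14, 15, 16, 7]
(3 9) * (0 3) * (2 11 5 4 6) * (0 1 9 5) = [3, 9, 11, 5, 6, 4, 2, 7, 8, 1, 10, 0] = (0 3 5 4 6 2 11)(1 9)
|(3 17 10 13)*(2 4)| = |(2 4)(3 17 10 13)| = 4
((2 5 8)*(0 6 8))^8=((0 6 8 2 5))^8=(0 2 6 5 8)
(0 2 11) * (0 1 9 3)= (0 2 11 1 9 3)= [2, 9, 11, 0, 4, 5, 6, 7, 8, 3, 10, 1]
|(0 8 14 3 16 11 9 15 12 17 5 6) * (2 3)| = |(0 8 14 2 3 16 11 9 15 12 17 5 6)| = 13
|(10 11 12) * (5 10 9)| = 5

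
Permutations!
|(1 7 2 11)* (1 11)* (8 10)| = |(11)(1 7 2)(8 10)| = 6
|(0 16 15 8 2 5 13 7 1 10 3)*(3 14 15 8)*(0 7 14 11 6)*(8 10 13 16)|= 24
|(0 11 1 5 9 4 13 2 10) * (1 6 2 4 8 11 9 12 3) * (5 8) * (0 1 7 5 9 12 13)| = |(0 12 3 7 5 13 4)(1 8 11 6 2 10)| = 42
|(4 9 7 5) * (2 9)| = 5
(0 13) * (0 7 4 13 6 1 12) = (0 6 1 12)(4 13 7) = [6, 12, 2, 3, 13, 5, 1, 4, 8, 9, 10, 11, 0, 7]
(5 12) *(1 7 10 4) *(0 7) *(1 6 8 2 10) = (0 7 1)(2 10 4 6 8)(5 12) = [7, 0, 10, 3, 6, 12, 8, 1, 2, 9, 4, 11, 5]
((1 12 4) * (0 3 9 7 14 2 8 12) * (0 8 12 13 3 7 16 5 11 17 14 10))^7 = (0 7 10)(1 11 8 17 13 14 3 2 9 12 16 4 5)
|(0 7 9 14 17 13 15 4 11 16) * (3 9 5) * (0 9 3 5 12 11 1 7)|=|(1 7 12 11 16 9 14 17 13 15 4)|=11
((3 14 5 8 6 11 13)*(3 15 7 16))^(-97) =((3 14 5 8 6 11 13 15 7 16))^(-97) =(3 8 13 16 5 11 7 14 6 15)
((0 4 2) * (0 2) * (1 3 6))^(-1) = (0 4)(1 6 3) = ((0 4)(1 3 6))^(-1)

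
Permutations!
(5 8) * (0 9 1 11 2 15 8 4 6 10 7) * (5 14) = (0 9 1 11 2 15 8 14 5 4 6 10 7) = [9, 11, 15, 3, 6, 4, 10, 0, 14, 1, 7, 2, 12, 13, 5, 8]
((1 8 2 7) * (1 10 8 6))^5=(1 6)(2 7 10 8)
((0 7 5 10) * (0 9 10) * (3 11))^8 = ((0 7 5)(3 11)(9 10))^8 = (11)(0 5 7)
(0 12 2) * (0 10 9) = (0 12 2 10 9) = [12, 1, 10, 3, 4, 5, 6, 7, 8, 0, 9, 11, 2]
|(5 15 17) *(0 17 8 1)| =6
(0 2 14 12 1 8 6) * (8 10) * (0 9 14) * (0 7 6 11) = [2, 10, 7, 3, 4, 5, 9, 6, 11, 14, 8, 0, 1, 13, 12] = (0 2 7 6 9 14 12 1 10 8 11)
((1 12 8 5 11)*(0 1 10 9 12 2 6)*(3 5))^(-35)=((0 1 2 6)(3 5 11 10 9 12 8))^(-35)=(12)(0 1 2 6)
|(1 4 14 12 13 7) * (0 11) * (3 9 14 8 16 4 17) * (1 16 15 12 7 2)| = |(0 11)(1 17 3 9 14 7 16 4 8 15 12 13 2)| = 26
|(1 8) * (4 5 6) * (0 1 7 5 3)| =|(0 1 8 7 5 6 4 3)| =8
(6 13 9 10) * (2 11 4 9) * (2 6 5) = (2 11 4 9 10 5)(6 13) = [0, 1, 11, 3, 9, 2, 13, 7, 8, 10, 5, 4, 12, 6]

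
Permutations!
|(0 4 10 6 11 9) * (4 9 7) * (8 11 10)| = |(0 9)(4 8 11 7)(6 10)| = 4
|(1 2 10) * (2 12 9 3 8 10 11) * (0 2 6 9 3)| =5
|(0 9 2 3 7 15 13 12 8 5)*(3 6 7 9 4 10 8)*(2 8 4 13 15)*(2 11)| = 28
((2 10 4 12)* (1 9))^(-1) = ((1 9)(2 10 4 12))^(-1) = (1 9)(2 12 4 10)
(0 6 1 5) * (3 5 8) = (0 6 1 8 3 5) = [6, 8, 2, 5, 4, 0, 1, 7, 3]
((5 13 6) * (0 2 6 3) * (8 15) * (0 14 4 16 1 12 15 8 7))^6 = ((0 2 6 5 13 3 14 4 16 1 12 15 7))^6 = (0 14 7 3 15 13 12 5 1 6 16 2 4)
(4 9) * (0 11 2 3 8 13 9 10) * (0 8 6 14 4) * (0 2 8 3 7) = [11, 1, 7, 6, 10, 5, 14, 0, 13, 2, 3, 8, 12, 9, 4] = (0 11 8 13 9 2 7)(3 6 14 4 10)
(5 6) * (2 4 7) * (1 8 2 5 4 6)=[0, 8, 6, 3, 7, 1, 4, 5, 2]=(1 8 2 6 4 7 5)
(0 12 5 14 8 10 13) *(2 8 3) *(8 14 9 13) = (0 12 5 9 13)(2 14 3)(8 10) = [12, 1, 14, 2, 4, 9, 6, 7, 10, 13, 8, 11, 5, 0, 3]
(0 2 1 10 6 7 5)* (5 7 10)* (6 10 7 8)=(10)(0 2 1 5)(6 7 8)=[2, 5, 1, 3, 4, 0, 7, 8, 6, 9, 10]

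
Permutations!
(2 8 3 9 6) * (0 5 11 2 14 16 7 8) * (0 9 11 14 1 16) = [5, 16, 9, 11, 4, 14, 1, 8, 3, 6, 10, 2, 12, 13, 0, 15, 7] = (0 5 14)(1 16 7 8 3 11 2 9 6)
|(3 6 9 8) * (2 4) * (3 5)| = 10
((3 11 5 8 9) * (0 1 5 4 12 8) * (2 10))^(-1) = ((0 1 5)(2 10)(3 11 4 12 8 9))^(-1) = (0 5 1)(2 10)(3 9 8 12 4 11)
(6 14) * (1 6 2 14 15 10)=(1 6 15 10)(2 14)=[0, 6, 14, 3, 4, 5, 15, 7, 8, 9, 1, 11, 12, 13, 2, 10]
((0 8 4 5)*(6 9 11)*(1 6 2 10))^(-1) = ((0 8 4 5)(1 6 9 11 2 10))^(-1) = (0 5 4 8)(1 10 2 11 9 6)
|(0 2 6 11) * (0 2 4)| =|(0 4)(2 6 11)| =6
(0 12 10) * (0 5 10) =(0 12)(5 10) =[12, 1, 2, 3, 4, 10, 6, 7, 8, 9, 5, 11, 0]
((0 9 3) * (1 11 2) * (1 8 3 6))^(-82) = ((0 9 6 1 11 2 8 3))^(-82) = (0 8 11 6)(1 9 3 2)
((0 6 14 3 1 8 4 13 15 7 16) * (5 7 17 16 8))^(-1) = ((0 6 14 3 1 5 7 8 4 13 15 17 16))^(-1) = (0 16 17 15 13 4 8 7 5 1 3 14 6)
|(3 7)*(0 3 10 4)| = 5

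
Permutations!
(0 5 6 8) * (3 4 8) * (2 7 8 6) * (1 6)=(0 5 2 7 8)(1 6 3 4)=[5, 6, 7, 4, 1, 2, 3, 8, 0]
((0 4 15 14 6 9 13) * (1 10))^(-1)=(0 13 9 6 14 15 4)(1 10)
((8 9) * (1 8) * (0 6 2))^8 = (0 2 6)(1 9 8)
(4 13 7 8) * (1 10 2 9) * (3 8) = (1 10 2 9)(3 8 4 13 7) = [0, 10, 9, 8, 13, 5, 6, 3, 4, 1, 2, 11, 12, 7]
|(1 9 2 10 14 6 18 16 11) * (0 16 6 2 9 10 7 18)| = 10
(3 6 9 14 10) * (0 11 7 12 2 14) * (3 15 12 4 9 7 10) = (0 11 10 15 12 2 14 3 6 7 4 9) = [11, 1, 14, 6, 9, 5, 7, 4, 8, 0, 15, 10, 2, 13, 3, 12]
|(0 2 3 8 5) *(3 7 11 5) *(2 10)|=6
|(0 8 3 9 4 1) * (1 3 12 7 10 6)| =21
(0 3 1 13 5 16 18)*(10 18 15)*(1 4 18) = (0 3 4 18)(1 13 5 16 15 10) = [3, 13, 2, 4, 18, 16, 6, 7, 8, 9, 1, 11, 12, 5, 14, 10, 15, 17, 0]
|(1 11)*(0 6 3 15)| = |(0 6 3 15)(1 11)| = 4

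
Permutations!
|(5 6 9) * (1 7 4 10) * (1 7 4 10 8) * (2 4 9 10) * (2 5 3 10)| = 10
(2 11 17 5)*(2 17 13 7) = (2 11 13 7)(5 17) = [0, 1, 11, 3, 4, 17, 6, 2, 8, 9, 10, 13, 12, 7, 14, 15, 16, 5]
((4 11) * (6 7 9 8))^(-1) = ((4 11)(6 7 9 8))^(-1) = (4 11)(6 8 9 7)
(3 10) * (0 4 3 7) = (0 4 3 10 7) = [4, 1, 2, 10, 3, 5, 6, 0, 8, 9, 7]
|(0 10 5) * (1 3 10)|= |(0 1 3 10 5)|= 5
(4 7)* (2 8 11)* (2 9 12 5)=(2 8 11 9 12 5)(4 7)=[0, 1, 8, 3, 7, 2, 6, 4, 11, 12, 10, 9, 5]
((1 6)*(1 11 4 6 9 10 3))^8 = (4 11 6)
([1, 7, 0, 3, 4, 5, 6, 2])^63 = (0 2 7 1)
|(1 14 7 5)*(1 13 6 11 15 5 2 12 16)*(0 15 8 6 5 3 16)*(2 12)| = 24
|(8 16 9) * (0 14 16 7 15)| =7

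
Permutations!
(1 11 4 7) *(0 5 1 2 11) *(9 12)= [5, 0, 11, 3, 7, 1, 6, 2, 8, 12, 10, 4, 9]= (0 5 1)(2 11 4 7)(9 12)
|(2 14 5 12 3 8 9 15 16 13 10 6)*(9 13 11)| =36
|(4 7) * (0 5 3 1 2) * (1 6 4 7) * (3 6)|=|(7)(0 5 6 4 1 2)|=6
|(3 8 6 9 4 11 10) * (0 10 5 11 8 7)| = |(0 10 3 7)(4 8 6 9)(5 11)| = 4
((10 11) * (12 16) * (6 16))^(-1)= ((6 16 12)(10 11))^(-1)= (6 12 16)(10 11)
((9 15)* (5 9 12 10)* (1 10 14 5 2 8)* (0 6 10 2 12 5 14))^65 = (0 6 10 12)(1 8 2)(5 15 9)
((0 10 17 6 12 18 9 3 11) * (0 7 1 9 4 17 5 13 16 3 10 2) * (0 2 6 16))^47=((0 6 12 18 4 17 16 3 11 7 1 9 10 5 13))^47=(0 12 4 16 11 1 10 13 6 18 17 3 7 9 5)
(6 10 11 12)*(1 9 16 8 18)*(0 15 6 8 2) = [15, 9, 0, 3, 4, 5, 10, 7, 18, 16, 11, 12, 8, 13, 14, 6, 2, 17, 1] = (0 15 6 10 11 12 8 18 1 9 16 2)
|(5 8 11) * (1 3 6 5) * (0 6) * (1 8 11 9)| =8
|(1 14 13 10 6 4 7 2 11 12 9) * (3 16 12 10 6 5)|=|(1 14 13 6 4 7 2 11 10 5 3 16 12 9)|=14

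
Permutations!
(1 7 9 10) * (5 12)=(1 7 9 10)(5 12)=[0, 7, 2, 3, 4, 12, 6, 9, 8, 10, 1, 11, 5]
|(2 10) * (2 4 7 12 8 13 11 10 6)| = |(2 6)(4 7 12 8 13 11 10)| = 14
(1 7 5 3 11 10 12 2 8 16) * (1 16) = [0, 7, 8, 11, 4, 3, 6, 5, 1, 9, 12, 10, 2, 13, 14, 15, 16] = (16)(1 7 5 3 11 10 12 2 8)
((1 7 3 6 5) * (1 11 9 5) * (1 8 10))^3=((1 7 3 6 8 10)(5 11 9))^3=(11)(1 6)(3 10)(7 8)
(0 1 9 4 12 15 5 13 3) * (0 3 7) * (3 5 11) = (0 1 9 4 12 15 11 3 5 13 7) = [1, 9, 2, 5, 12, 13, 6, 0, 8, 4, 10, 3, 15, 7, 14, 11]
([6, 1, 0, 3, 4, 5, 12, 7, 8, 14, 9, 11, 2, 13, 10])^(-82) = [12, 1, 6, 3, 4, 5, 2, 7, 8, 10, 14, 11, 0, 13, 9]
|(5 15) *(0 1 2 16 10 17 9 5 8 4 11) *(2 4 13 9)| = 20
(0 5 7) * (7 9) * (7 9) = [5, 1, 2, 3, 4, 7, 6, 0, 8, 9] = (9)(0 5 7)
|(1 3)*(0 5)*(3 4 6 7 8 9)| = |(0 5)(1 4 6 7 8 9 3)| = 14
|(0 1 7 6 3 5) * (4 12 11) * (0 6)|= 3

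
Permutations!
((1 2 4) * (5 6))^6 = ((1 2 4)(5 6))^6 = (6)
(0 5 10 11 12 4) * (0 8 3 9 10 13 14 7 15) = [5, 1, 2, 9, 8, 13, 6, 15, 3, 10, 11, 12, 4, 14, 7, 0] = (0 5 13 14 7 15)(3 9 10 11 12 4 8)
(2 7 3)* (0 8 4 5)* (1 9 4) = (0 8 1 9 4 5)(2 7 3) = [8, 9, 7, 2, 5, 0, 6, 3, 1, 4]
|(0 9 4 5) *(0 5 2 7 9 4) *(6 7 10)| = 7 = |(0 4 2 10 6 7 9)|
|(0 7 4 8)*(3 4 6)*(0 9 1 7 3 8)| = 15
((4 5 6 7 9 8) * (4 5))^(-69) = (5 6 7 9 8)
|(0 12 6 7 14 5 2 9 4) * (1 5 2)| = |(0 12 6 7 14 2 9 4)(1 5)| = 8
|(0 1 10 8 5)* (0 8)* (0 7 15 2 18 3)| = 8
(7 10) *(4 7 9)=(4 7 10 9)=[0, 1, 2, 3, 7, 5, 6, 10, 8, 4, 9]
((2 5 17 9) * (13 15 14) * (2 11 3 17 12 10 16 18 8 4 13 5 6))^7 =((2 6)(3 17 9 11)(4 13 15 14 5 12 10 16 18 8))^7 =(2 6)(3 11 9 17)(4 16 5 13 18 12 15 8 10 14)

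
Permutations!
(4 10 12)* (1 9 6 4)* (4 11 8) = (1 9 6 11 8 4 10 12) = [0, 9, 2, 3, 10, 5, 11, 7, 4, 6, 12, 8, 1]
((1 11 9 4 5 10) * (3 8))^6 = (11)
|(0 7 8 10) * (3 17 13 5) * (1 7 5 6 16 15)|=12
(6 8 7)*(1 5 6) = [0, 5, 2, 3, 4, 6, 8, 1, 7] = (1 5 6 8 7)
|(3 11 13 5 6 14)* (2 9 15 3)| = 9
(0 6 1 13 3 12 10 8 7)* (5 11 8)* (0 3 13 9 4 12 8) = (13)(0 6 1 9 4 12 10 5 11)(3 8 7) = [6, 9, 2, 8, 12, 11, 1, 3, 7, 4, 5, 0, 10, 13]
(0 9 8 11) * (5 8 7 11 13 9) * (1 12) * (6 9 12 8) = (0 5 6 9 7 11)(1 8 13 12) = [5, 8, 2, 3, 4, 6, 9, 11, 13, 7, 10, 0, 1, 12]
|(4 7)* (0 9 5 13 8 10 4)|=8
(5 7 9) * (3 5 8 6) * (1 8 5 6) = (1 8)(3 6)(5 7 9) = [0, 8, 2, 6, 4, 7, 3, 9, 1, 5]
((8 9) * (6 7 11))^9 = ((6 7 11)(8 9))^9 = (11)(8 9)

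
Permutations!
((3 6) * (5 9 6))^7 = ((3 5 9 6))^7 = (3 6 9 5)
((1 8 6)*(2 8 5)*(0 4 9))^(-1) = (0 9 4)(1 6 8 2 5)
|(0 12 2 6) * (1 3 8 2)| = |(0 12 1 3 8 2 6)| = 7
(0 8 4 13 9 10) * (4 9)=(0 8 9 10)(4 13)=[8, 1, 2, 3, 13, 5, 6, 7, 9, 10, 0, 11, 12, 4]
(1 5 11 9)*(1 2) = [0, 5, 1, 3, 4, 11, 6, 7, 8, 2, 10, 9] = (1 5 11 9 2)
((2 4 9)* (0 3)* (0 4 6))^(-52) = ((0 3 4 9 2 6))^(-52) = (0 4 2)(3 9 6)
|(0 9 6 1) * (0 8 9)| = 4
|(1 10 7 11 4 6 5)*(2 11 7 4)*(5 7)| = 6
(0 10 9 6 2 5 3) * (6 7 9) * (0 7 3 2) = (0 10 6)(2 5)(3 7 9) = [10, 1, 5, 7, 4, 2, 0, 9, 8, 3, 6]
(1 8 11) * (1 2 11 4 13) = (1 8 4 13)(2 11) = [0, 8, 11, 3, 13, 5, 6, 7, 4, 9, 10, 2, 12, 1]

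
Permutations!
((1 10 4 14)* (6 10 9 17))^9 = ((1 9 17 6 10 4 14))^9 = (1 17 10 14 9 6 4)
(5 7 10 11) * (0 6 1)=(0 6 1)(5 7 10 11)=[6, 0, 2, 3, 4, 7, 1, 10, 8, 9, 11, 5]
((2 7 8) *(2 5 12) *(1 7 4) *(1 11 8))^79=(1 7)(2 4 11 8 5 12)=((1 7)(2 4 11 8 5 12))^79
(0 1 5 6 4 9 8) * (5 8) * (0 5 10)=(0 1 8 5 6 4 9 10)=[1, 8, 2, 3, 9, 6, 4, 7, 5, 10, 0]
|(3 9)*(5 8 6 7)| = 4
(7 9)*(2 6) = (2 6)(7 9) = [0, 1, 6, 3, 4, 5, 2, 9, 8, 7]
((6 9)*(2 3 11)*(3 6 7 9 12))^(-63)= (2 12 11 6 3)(7 9)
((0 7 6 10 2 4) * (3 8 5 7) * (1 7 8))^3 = ((0 3 1 7 6 10 2 4)(5 8))^3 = (0 7 2 3 6 4 1 10)(5 8)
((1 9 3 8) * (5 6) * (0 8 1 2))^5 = (0 2 8)(1 3 9)(5 6)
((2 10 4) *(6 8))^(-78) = (10)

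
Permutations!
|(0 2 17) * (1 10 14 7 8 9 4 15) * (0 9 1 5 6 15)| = 15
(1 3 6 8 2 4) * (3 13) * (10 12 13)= (1 10 12 13 3 6 8 2 4)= [0, 10, 4, 6, 1, 5, 8, 7, 2, 9, 12, 11, 13, 3]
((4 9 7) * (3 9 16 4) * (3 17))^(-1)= (3 17 7 9)(4 16)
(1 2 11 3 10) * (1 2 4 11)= (1 4 11 3 10 2)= [0, 4, 1, 10, 11, 5, 6, 7, 8, 9, 2, 3]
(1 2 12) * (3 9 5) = (1 2 12)(3 9 5) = [0, 2, 12, 9, 4, 3, 6, 7, 8, 5, 10, 11, 1]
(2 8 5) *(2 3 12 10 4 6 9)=[0, 1, 8, 12, 6, 3, 9, 7, 5, 2, 4, 11, 10]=(2 8 5 3 12 10 4 6 9)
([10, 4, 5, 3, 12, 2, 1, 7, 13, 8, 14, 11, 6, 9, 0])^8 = (0 14 10)(8 9 13)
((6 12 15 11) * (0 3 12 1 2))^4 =((0 3 12 15 11 6 1 2))^4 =(0 11)(1 12)(2 15)(3 6)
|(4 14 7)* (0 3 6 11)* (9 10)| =12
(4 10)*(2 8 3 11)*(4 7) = (2 8 3 11)(4 10 7) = [0, 1, 8, 11, 10, 5, 6, 4, 3, 9, 7, 2]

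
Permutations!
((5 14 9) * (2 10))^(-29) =((2 10)(5 14 9))^(-29) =(2 10)(5 14 9)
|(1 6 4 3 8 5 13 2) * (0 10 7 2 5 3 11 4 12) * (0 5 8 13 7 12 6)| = |(0 10 12 5 7 2 1)(3 13 8)(4 11)| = 42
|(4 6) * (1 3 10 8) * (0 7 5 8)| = 14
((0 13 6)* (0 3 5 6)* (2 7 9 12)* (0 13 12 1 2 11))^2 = (13)(0 11 12)(1 7)(2 9)(3 6 5)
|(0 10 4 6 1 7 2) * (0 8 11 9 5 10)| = 10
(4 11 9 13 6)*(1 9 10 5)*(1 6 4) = (1 9 13 4 11 10 5 6) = [0, 9, 2, 3, 11, 6, 1, 7, 8, 13, 5, 10, 12, 4]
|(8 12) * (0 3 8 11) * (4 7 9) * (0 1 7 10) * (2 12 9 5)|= |(0 3 8 9 4 10)(1 7 5 2 12 11)|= 6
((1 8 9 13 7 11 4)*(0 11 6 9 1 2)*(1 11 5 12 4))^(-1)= (0 2 4 12 5)(1 11 8)(6 7 13 9)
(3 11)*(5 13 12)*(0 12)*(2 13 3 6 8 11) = (0 12 5 3 2 13)(6 8 11) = [12, 1, 13, 2, 4, 3, 8, 7, 11, 9, 10, 6, 5, 0]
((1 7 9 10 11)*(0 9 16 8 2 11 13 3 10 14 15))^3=((0 9 14 15)(1 7 16 8 2 11)(3 10 13))^3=(0 15 14 9)(1 8)(2 7)(11 16)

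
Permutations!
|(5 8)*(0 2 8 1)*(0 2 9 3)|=12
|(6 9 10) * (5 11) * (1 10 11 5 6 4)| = |(1 10 4)(6 9 11)| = 3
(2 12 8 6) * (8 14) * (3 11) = (2 12 14 8 6)(3 11) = [0, 1, 12, 11, 4, 5, 2, 7, 6, 9, 10, 3, 14, 13, 8]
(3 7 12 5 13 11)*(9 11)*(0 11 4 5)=(0 11 3 7 12)(4 5 13 9)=[11, 1, 2, 7, 5, 13, 6, 12, 8, 4, 10, 3, 0, 9]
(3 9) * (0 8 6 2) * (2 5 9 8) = [2, 1, 0, 8, 4, 9, 5, 7, 6, 3] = (0 2)(3 8 6 5 9)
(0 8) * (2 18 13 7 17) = (0 8)(2 18 13 7 17) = [8, 1, 18, 3, 4, 5, 6, 17, 0, 9, 10, 11, 12, 7, 14, 15, 16, 2, 13]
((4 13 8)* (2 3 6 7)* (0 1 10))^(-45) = ((0 1 10)(2 3 6 7)(4 13 8))^(-45) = (13)(2 7 6 3)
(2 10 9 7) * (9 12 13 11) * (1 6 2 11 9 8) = (1 6 2 10 12 13 9 7 11 8) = [0, 6, 10, 3, 4, 5, 2, 11, 1, 7, 12, 8, 13, 9]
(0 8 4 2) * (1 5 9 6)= (0 8 4 2)(1 5 9 6)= [8, 5, 0, 3, 2, 9, 1, 7, 4, 6]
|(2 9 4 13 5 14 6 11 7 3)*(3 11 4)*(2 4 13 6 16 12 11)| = |(2 9 3 4 6 13 5 14 16 12 11 7)| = 12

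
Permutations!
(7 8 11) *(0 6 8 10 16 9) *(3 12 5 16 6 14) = (0 14 3 12 5 16 9)(6 8 11 7 10) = [14, 1, 2, 12, 4, 16, 8, 10, 11, 0, 6, 7, 5, 13, 3, 15, 9]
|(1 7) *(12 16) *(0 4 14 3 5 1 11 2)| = 18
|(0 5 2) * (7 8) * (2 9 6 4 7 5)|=6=|(0 2)(4 7 8 5 9 6)|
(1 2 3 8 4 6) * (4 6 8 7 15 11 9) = (1 2 3 7 15 11 9 4 8 6) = [0, 2, 3, 7, 8, 5, 1, 15, 6, 4, 10, 9, 12, 13, 14, 11]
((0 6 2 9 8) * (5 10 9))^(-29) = ((0 6 2 5 10 9 8))^(-29) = (0 8 9 10 5 2 6)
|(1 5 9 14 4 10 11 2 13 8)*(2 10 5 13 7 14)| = 6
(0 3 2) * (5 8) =(0 3 2)(5 8) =[3, 1, 0, 2, 4, 8, 6, 7, 5]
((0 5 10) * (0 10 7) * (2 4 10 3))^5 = (0 7 5)(2 4 10 3)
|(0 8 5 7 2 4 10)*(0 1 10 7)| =|(0 8 5)(1 10)(2 4 7)| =6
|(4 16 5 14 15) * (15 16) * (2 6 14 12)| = 6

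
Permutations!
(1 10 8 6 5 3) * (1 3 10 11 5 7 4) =(1 11 5 10 8 6 7 4) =[0, 11, 2, 3, 1, 10, 7, 4, 6, 9, 8, 5]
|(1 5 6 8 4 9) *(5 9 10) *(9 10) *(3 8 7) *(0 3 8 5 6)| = |(0 3 5)(1 10 6 7 8 4 9)| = 21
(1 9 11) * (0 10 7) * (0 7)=(0 10)(1 9 11)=[10, 9, 2, 3, 4, 5, 6, 7, 8, 11, 0, 1]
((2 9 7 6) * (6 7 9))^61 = (9)(2 6)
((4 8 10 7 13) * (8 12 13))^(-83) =((4 12 13)(7 8 10))^(-83) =(4 12 13)(7 8 10)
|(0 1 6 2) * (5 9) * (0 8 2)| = 6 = |(0 1 6)(2 8)(5 9)|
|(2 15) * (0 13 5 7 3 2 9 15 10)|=14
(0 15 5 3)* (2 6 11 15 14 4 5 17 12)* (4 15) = (0 14 15 17 12 2 6 11 4 5 3) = [14, 1, 6, 0, 5, 3, 11, 7, 8, 9, 10, 4, 2, 13, 15, 17, 16, 12]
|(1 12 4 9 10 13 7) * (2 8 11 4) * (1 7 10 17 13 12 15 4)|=11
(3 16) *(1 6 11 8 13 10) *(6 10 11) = (1 10)(3 16)(8 13 11) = [0, 10, 2, 16, 4, 5, 6, 7, 13, 9, 1, 8, 12, 11, 14, 15, 3]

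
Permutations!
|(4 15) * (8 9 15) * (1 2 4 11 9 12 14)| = 6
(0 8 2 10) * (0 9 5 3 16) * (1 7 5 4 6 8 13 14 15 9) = (0 13 14 15 9 4 6 8 2 10 1 7 5 3 16) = [13, 7, 10, 16, 6, 3, 8, 5, 2, 4, 1, 11, 12, 14, 15, 9, 0]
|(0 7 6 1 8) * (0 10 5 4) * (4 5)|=7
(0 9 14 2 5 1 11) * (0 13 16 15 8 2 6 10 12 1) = (0 9 14 6 10 12 1 11 13 16 15 8 2 5) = [9, 11, 5, 3, 4, 0, 10, 7, 2, 14, 12, 13, 1, 16, 6, 8, 15]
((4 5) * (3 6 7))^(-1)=(3 7 6)(4 5)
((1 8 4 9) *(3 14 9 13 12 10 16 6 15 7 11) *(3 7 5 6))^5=(1 10)(3 4)(5 15 6)(7 11)(8 16)(9 12)(13 14)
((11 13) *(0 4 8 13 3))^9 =((0 4 8 13 11 3))^9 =(0 13)(3 8)(4 11)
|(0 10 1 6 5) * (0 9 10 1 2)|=7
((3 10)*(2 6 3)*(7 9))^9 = ((2 6 3 10)(7 9))^9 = (2 6 3 10)(7 9)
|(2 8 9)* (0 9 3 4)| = 6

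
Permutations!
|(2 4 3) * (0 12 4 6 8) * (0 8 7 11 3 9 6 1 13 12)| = |(1 13 12 4 9 6 7 11 3 2)| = 10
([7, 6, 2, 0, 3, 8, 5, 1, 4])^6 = [4, 0, 2, 8, 5, 1, 7, 3, 6]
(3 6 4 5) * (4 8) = (3 6 8 4 5) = [0, 1, 2, 6, 5, 3, 8, 7, 4]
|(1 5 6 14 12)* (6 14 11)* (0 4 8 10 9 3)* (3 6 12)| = 12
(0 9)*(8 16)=(0 9)(8 16)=[9, 1, 2, 3, 4, 5, 6, 7, 16, 0, 10, 11, 12, 13, 14, 15, 8]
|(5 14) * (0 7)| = |(0 7)(5 14)| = 2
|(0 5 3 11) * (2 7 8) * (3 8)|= |(0 5 8 2 7 3 11)|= 7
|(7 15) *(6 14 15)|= |(6 14 15 7)|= 4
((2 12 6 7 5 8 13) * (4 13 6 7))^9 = (2 12 7 5 8 6 4 13)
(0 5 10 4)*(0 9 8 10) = [5, 1, 2, 3, 9, 0, 6, 7, 10, 8, 4] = (0 5)(4 9 8 10)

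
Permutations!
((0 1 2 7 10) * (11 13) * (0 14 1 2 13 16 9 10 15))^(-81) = ((0 2 7 15)(1 13 11 16 9 10 14))^(-81) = (0 15 7 2)(1 16 14 11 10 13 9)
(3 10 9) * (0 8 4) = [8, 1, 2, 10, 0, 5, 6, 7, 4, 3, 9] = (0 8 4)(3 10 9)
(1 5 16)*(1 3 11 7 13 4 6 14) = [0, 5, 2, 11, 6, 16, 14, 13, 8, 9, 10, 7, 12, 4, 1, 15, 3] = (1 5 16 3 11 7 13 4 6 14)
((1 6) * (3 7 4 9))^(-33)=(1 6)(3 9 4 7)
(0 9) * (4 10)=(0 9)(4 10)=[9, 1, 2, 3, 10, 5, 6, 7, 8, 0, 4]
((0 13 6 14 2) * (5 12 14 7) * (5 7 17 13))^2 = ((0 5 12 14 2)(6 17 13))^2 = (0 12 2 5 14)(6 13 17)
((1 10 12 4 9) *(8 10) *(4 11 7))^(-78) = (1 10 11 4)(7 9 8 12)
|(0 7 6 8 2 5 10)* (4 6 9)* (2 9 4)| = |(0 7 4 6 8 9 2 5 10)| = 9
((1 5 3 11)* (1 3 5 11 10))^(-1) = (1 10 3 11)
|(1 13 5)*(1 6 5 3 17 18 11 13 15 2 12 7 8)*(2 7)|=|(1 15 7 8)(2 12)(3 17 18 11 13)(5 6)|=20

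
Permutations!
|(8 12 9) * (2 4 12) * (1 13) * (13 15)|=|(1 15 13)(2 4 12 9 8)|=15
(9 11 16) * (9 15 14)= (9 11 16 15 14)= [0, 1, 2, 3, 4, 5, 6, 7, 8, 11, 10, 16, 12, 13, 9, 14, 15]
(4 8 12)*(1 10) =(1 10)(4 8 12) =[0, 10, 2, 3, 8, 5, 6, 7, 12, 9, 1, 11, 4]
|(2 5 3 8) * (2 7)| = 5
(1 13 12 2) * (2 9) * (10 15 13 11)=[0, 11, 1, 3, 4, 5, 6, 7, 8, 2, 15, 10, 9, 12, 14, 13]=(1 11 10 15 13 12 9 2)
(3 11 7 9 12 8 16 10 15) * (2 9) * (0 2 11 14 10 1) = (0 2 9 12 8 16 1)(3 14 10 15)(7 11) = [2, 0, 9, 14, 4, 5, 6, 11, 16, 12, 15, 7, 8, 13, 10, 3, 1]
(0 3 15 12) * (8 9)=(0 3 15 12)(8 9)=[3, 1, 2, 15, 4, 5, 6, 7, 9, 8, 10, 11, 0, 13, 14, 12]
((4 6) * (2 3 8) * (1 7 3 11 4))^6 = ((1 7 3 8 2 11 4 6))^6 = (1 4 2 3)(6 11 8 7)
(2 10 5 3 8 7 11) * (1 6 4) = [0, 6, 10, 8, 1, 3, 4, 11, 7, 9, 5, 2] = (1 6 4)(2 10 5 3 8 7 11)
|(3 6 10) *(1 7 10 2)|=6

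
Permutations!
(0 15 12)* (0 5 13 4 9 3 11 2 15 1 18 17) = (0 1 18 17)(2 15 12 5 13 4 9 3 11) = [1, 18, 15, 11, 9, 13, 6, 7, 8, 3, 10, 2, 5, 4, 14, 12, 16, 0, 17]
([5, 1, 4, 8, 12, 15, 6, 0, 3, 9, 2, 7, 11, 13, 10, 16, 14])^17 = (0 2 5 4 15 12 16 11 14 7 10)(3 8)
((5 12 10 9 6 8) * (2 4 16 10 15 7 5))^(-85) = (2 8 6 9 10 16 4)(5 7 15 12)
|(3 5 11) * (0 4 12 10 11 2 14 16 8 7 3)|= |(0 4 12 10 11)(2 14 16 8 7 3 5)|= 35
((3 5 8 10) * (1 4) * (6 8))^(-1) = (1 4)(3 10 8 6 5)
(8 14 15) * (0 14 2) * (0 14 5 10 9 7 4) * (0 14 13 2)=[5, 1, 13, 3, 14, 10, 6, 4, 0, 7, 9, 11, 12, 2, 15, 8]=(0 5 10 9 7 4 14 15 8)(2 13)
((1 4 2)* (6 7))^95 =(1 2 4)(6 7)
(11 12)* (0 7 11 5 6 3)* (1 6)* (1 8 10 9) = (0 7 11 12 5 8 10 9 1 6 3) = [7, 6, 2, 0, 4, 8, 3, 11, 10, 1, 9, 12, 5]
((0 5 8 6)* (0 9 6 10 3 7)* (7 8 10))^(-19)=((0 5 10 3 8 7)(6 9))^(-19)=(0 7 8 3 10 5)(6 9)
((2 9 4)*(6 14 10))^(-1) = ((2 9 4)(6 14 10))^(-1) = (2 4 9)(6 10 14)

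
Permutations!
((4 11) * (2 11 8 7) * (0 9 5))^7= ((0 9 5)(2 11 4 8 7))^7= (0 9 5)(2 4 7 11 8)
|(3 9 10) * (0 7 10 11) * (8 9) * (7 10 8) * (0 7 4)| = |(0 10 3 4)(7 8 9 11)| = 4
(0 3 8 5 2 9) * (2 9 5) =[3, 1, 5, 8, 4, 9, 6, 7, 2, 0] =(0 3 8 2 5 9)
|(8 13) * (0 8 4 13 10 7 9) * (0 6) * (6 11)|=|(0 8 10 7 9 11 6)(4 13)|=14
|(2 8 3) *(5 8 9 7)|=6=|(2 9 7 5 8 3)|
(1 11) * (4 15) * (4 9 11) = (1 4 15 9 11) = [0, 4, 2, 3, 15, 5, 6, 7, 8, 11, 10, 1, 12, 13, 14, 9]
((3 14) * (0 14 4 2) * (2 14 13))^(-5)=((0 13 2)(3 4 14))^(-5)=(0 13 2)(3 4 14)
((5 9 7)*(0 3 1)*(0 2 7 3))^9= (1 5)(2 9)(3 7)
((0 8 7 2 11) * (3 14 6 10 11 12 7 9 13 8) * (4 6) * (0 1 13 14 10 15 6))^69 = (0 4 14 9 8 13 1 11 10 3)(6 15)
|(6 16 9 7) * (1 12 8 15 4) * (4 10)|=|(1 12 8 15 10 4)(6 16 9 7)|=12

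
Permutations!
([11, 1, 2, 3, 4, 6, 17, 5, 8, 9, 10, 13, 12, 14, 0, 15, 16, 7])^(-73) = (0 14 13 11)(5 7 17 6)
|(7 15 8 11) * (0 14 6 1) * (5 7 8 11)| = 20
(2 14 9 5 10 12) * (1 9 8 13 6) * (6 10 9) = (1 6)(2 14 8 13 10 12)(5 9) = [0, 6, 14, 3, 4, 9, 1, 7, 13, 5, 12, 11, 2, 10, 8]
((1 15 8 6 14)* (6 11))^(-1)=((1 15 8 11 6 14))^(-1)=(1 14 6 11 8 15)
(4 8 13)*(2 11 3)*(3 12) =(2 11 12 3)(4 8 13) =[0, 1, 11, 2, 8, 5, 6, 7, 13, 9, 10, 12, 3, 4]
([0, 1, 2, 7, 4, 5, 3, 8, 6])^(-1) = [0, 1, 2, 6, 4, 5, 8, 3, 7]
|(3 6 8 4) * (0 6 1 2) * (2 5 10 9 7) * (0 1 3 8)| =6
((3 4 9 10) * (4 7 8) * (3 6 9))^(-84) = ((3 7 8 4)(6 9 10))^(-84) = (10)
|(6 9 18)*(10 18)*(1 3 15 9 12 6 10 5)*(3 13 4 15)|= 6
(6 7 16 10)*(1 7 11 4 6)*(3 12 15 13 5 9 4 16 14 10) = (1 7 14 10)(3 12 15 13 5 9 4 6 11 16) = [0, 7, 2, 12, 6, 9, 11, 14, 8, 4, 1, 16, 15, 5, 10, 13, 3]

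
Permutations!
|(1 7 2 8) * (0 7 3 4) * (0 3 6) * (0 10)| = 14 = |(0 7 2 8 1 6 10)(3 4)|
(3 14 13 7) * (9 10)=(3 14 13 7)(9 10)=[0, 1, 2, 14, 4, 5, 6, 3, 8, 10, 9, 11, 12, 7, 13]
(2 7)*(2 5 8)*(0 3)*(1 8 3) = [1, 8, 7, 0, 4, 3, 6, 5, 2] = (0 1 8 2 7 5 3)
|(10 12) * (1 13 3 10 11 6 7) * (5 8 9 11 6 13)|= |(1 5 8 9 11 13 3 10 12 6 7)|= 11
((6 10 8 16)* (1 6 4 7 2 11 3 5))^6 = (1 7 6 2 10 11 8 3 16 5 4)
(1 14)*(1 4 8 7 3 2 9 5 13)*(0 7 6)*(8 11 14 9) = (0 7 3 2 8 6)(1 9 5 13)(4 11 14) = [7, 9, 8, 2, 11, 13, 0, 3, 6, 5, 10, 14, 12, 1, 4]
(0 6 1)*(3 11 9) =[6, 0, 2, 11, 4, 5, 1, 7, 8, 3, 10, 9] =(0 6 1)(3 11 9)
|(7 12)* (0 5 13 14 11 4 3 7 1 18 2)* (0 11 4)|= 12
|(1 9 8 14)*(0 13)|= |(0 13)(1 9 8 14)|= 4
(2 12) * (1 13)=[0, 13, 12, 3, 4, 5, 6, 7, 8, 9, 10, 11, 2, 1]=(1 13)(2 12)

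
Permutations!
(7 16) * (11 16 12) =(7 12 11 16) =[0, 1, 2, 3, 4, 5, 6, 12, 8, 9, 10, 16, 11, 13, 14, 15, 7]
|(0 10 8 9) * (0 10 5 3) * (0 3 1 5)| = |(1 5)(8 9 10)| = 6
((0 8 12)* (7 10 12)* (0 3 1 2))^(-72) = (12)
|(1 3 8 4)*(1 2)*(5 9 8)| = 7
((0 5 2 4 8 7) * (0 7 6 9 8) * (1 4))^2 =((0 5 2 1 4)(6 9 8))^2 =(0 2 4 5 1)(6 8 9)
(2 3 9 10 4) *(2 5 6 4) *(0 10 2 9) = (0 10 9 2 3)(4 5 6) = [10, 1, 3, 0, 5, 6, 4, 7, 8, 2, 9]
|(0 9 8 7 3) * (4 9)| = |(0 4 9 8 7 3)| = 6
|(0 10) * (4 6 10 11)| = 5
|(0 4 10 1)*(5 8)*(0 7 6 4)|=|(1 7 6 4 10)(5 8)|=10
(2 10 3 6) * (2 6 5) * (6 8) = (2 10 3 5)(6 8) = [0, 1, 10, 5, 4, 2, 8, 7, 6, 9, 3]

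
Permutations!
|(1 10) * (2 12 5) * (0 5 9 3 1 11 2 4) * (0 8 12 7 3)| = 6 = |(0 5 4 8 12 9)(1 10 11 2 7 3)|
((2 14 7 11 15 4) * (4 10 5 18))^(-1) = ((2 14 7 11 15 10 5 18 4))^(-1) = (2 4 18 5 10 15 11 7 14)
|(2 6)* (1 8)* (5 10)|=|(1 8)(2 6)(5 10)|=2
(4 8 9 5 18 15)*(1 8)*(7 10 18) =(1 8 9 5 7 10 18 15 4) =[0, 8, 2, 3, 1, 7, 6, 10, 9, 5, 18, 11, 12, 13, 14, 4, 16, 17, 15]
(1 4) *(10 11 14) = (1 4)(10 11 14) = [0, 4, 2, 3, 1, 5, 6, 7, 8, 9, 11, 14, 12, 13, 10]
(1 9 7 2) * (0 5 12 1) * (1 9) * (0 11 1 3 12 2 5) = [0, 3, 11, 12, 4, 2, 6, 5, 8, 7, 10, 1, 9] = (1 3 12 9 7 5 2 11)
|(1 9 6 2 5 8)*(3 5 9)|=|(1 3 5 8)(2 9 6)|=12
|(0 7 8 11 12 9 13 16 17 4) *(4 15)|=|(0 7 8 11 12 9 13 16 17 15 4)|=11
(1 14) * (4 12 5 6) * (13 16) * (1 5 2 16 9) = (1 14 5 6 4 12 2 16 13 9) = [0, 14, 16, 3, 12, 6, 4, 7, 8, 1, 10, 11, 2, 9, 5, 15, 13]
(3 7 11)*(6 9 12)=(3 7 11)(6 9 12)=[0, 1, 2, 7, 4, 5, 9, 11, 8, 12, 10, 3, 6]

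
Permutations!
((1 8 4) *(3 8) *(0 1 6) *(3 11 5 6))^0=((0 1 11 5 6)(3 8 4))^0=(11)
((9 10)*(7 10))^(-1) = (7 9 10)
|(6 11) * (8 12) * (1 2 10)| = |(1 2 10)(6 11)(8 12)| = 6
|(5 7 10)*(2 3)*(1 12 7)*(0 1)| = 6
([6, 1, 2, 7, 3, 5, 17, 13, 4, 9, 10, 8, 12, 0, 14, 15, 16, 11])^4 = [8, 1, 2, 6, 0, 5, 4, 17, 13, 9, 10, 7, 12, 11, 14, 15, 16, 3]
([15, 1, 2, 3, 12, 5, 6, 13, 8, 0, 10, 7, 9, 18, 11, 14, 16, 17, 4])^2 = (0 14 7 18 12)(4 9 15 11 13)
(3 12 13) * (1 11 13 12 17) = [0, 11, 2, 17, 4, 5, 6, 7, 8, 9, 10, 13, 12, 3, 14, 15, 16, 1] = (1 11 13 3 17)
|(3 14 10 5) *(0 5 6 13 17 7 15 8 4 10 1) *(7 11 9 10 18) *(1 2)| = 30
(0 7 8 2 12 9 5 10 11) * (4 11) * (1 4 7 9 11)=[9, 4, 12, 3, 1, 10, 6, 8, 2, 5, 7, 0, 11]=(0 9 5 10 7 8 2 12 11)(1 4)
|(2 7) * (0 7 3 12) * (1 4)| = 10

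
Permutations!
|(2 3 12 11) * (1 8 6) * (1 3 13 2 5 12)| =|(1 8 6 3)(2 13)(5 12 11)| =12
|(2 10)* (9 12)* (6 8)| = |(2 10)(6 8)(9 12)| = 2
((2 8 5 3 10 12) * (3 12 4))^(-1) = ((2 8 5 12)(3 10 4))^(-1) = (2 12 5 8)(3 4 10)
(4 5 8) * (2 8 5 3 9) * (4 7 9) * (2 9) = (9)(2 8 7)(3 4) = [0, 1, 8, 4, 3, 5, 6, 2, 7, 9]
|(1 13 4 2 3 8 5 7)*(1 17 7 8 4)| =6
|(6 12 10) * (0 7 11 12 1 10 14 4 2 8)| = 24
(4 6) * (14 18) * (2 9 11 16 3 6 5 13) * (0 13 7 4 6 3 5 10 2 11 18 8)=[13, 1, 9, 3, 10, 7, 6, 4, 0, 18, 2, 16, 12, 11, 8, 15, 5, 17, 14]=(0 13 11 16 5 7 4 10 2 9 18 14 8)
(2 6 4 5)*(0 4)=(0 4 5 2 6)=[4, 1, 6, 3, 5, 2, 0]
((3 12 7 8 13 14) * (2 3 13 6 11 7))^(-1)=(2 12 3)(6 8 7 11)(13 14)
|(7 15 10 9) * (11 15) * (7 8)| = 6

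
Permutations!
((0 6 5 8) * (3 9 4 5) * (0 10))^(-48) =((0 6 3 9 4 5 8 10))^(-48) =(10)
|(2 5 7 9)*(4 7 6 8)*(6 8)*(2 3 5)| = |(3 5 8 4 7 9)| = 6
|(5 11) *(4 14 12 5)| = |(4 14 12 5 11)| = 5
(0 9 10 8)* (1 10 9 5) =(0 5 1 10 8) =[5, 10, 2, 3, 4, 1, 6, 7, 0, 9, 8]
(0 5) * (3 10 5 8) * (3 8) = (0 3 10 5) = [3, 1, 2, 10, 4, 0, 6, 7, 8, 9, 5]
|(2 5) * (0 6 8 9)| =4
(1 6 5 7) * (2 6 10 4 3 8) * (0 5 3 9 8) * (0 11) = [5, 10, 6, 11, 9, 7, 3, 1, 2, 8, 4, 0] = (0 5 7 1 10 4 9 8 2 6 3 11)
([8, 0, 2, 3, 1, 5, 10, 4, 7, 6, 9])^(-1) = (0 1 4 7 8)(6 9 10)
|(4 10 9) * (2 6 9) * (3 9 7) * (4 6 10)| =4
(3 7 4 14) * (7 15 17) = (3 15 17 7 4 14) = [0, 1, 2, 15, 14, 5, 6, 4, 8, 9, 10, 11, 12, 13, 3, 17, 16, 7]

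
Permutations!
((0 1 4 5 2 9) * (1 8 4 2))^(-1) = ((0 8 4 5 1 2 9))^(-1) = (0 9 2 1 5 4 8)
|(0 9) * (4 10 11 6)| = |(0 9)(4 10 11 6)| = 4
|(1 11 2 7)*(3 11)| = |(1 3 11 2 7)| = 5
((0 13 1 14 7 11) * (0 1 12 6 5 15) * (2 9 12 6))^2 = ((0 13 6 5 15)(1 14 7 11)(2 9 12))^2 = (0 6 15 13 5)(1 7)(2 12 9)(11 14)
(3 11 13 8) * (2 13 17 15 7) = (2 13 8 3 11 17 15 7) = [0, 1, 13, 11, 4, 5, 6, 2, 3, 9, 10, 17, 12, 8, 14, 7, 16, 15]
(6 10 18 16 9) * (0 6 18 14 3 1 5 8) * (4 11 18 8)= (0 6 10 14 3 1 5 4 11 18 16 9 8)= [6, 5, 2, 1, 11, 4, 10, 7, 0, 8, 14, 18, 12, 13, 3, 15, 9, 17, 16]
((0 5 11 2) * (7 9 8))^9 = ((0 5 11 2)(7 9 8))^9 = (0 5 11 2)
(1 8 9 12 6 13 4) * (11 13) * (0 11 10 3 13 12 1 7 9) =[11, 8, 2, 13, 7, 5, 10, 9, 0, 1, 3, 12, 6, 4] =(0 11 12 6 10 3 13 4 7 9 1 8)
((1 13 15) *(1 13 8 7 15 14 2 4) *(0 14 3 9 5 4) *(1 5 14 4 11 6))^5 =((0 4 5 11 6 1 8 7 15 13 3 9 14 2))^5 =(0 1 3 4 8 9 5 7 14 11 15 2 6 13)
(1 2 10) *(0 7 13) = (0 7 13)(1 2 10) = [7, 2, 10, 3, 4, 5, 6, 13, 8, 9, 1, 11, 12, 0]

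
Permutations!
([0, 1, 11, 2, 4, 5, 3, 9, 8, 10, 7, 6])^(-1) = [0, 1, 3, 6, 4, 5, 11, 10, 8, 7, 9, 2]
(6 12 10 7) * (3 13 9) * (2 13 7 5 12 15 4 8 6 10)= (2 13 9 3 7 10 5 12)(4 8 6 15)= [0, 1, 13, 7, 8, 12, 15, 10, 6, 3, 5, 11, 2, 9, 14, 4]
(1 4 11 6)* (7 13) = [0, 4, 2, 3, 11, 5, 1, 13, 8, 9, 10, 6, 12, 7] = (1 4 11 6)(7 13)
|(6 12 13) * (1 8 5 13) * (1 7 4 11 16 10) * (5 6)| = |(1 8 6 12 7 4 11 16 10)(5 13)| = 18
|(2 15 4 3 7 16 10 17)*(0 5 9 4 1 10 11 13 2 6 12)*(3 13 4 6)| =|(0 5 9 6 12)(1 10 17 3 7 16 11 4 13 2 15)| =55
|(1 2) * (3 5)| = 2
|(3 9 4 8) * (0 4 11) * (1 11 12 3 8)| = 12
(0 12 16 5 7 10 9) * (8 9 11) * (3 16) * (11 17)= [12, 1, 2, 16, 4, 7, 6, 10, 9, 0, 17, 8, 3, 13, 14, 15, 5, 11]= (0 12 3 16 5 7 10 17 11 8 9)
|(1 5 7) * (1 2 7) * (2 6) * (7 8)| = 4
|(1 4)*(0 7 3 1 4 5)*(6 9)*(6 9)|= 5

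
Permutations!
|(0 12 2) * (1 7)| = 6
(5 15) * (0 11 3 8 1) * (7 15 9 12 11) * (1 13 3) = (0 7 15 5 9 12 11 1)(3 8 13) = [7, 0, 2, 8, 4, 9, 6, 15, 13, 12, 10, 1, 11, 3, 14, 5]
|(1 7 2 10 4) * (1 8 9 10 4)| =7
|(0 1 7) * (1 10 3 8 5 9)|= |(0 10 3 8 5 9 1 7)|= 8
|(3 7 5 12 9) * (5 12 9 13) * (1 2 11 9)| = |(1 2 11 9 3 7 12 13 5)| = 9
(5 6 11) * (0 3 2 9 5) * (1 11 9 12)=(0 3 2 12 1 11)(5 6 9)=[3, 11, 12, 2, 4, 6, 9, 7, 8, 5, 10, 0, 1]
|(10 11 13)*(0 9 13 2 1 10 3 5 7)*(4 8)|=12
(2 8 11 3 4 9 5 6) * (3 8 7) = (2 7 3 4 9 5 6)(8 11) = [0, 1, 7, 4, 9, 6, 2, 3, 11, 5, 10, 8]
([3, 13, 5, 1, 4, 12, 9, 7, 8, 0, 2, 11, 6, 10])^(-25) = [2, 12, 0, 5, 4, 3, 13, 7, 8, 10, 9, 11, 1, 6]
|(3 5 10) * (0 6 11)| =|(0 6 11)(3 5 10)| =3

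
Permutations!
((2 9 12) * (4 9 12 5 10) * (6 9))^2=((2 12)(4 6 9 5 10))^2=(12)(4 9 10 6 5)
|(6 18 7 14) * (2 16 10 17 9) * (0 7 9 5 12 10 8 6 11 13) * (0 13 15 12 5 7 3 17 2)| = 15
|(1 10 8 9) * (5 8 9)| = 6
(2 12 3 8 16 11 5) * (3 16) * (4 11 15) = (2 12 16 15 4 11 5)(3 8) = [0, 1, 12, 8, 11, 2, 6, 7, 3, 9, 10, 5, 16, 13, 14, 4, 15]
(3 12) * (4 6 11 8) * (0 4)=(0 4 6 11 8)(3 12)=[4, 1, 2, 12, 6, 5, 11, 7, 0, 9, 10, 8, 3]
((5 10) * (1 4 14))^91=(1 4 14)(5 10)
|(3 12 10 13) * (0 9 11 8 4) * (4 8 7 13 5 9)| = 8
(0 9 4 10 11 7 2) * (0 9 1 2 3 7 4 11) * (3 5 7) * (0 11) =(0 1 2 9)(4 10 11)(5 7) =[1, 2, 9, 3, 10, 7, 6, 5, 8, 0, 11, 4]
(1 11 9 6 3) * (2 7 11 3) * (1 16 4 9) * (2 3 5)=(1 5 2 7 11)(3 16 4 9 6)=[0, 5, 7, 16, 9, 2, 3, 11, 8, 6, 10, 1, 12, 13, 14, 15, 4]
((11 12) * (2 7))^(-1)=(2 7)(11 12)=((2 7)(11 12))^(-1)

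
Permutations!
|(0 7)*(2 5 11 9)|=4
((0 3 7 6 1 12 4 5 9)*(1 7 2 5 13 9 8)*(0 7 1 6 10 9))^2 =(0 2 8 1 4)(3 5 6 12 13)(7 9 10) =((0 3 2 5 8 6 1 12 4 13)(7 10 9))^2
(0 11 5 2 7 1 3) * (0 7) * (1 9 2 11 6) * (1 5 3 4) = (0 6 5 11 3 7 9 2)(1 4) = [6, 4, 0, 7, 1, 11, 5, 9, 8, 2, 10, 3]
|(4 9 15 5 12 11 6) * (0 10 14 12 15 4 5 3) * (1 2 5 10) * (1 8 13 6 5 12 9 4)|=|(0 8 13 6 10 14 9 1 2 12 11 5 15 3)|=14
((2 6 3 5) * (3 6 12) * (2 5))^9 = (12)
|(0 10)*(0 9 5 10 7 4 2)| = 12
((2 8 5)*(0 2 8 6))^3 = (5 8)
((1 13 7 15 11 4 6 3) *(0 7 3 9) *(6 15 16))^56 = ((0 7 16 6 9)(1 13 3)(4 15 11))^56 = (0 7 16 6 9)(1 3 13)(4 11 15)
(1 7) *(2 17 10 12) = (1 7)(2 17 10 12) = [0, 7, 17, 3, 4, 5, 6, 1, 8, 9, 12, 11, 2, 13, 14, 15, 16, 10]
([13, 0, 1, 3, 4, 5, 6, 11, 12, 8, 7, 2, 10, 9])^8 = [2, 11, 7, 3, 4, 5, 6, 12, 13, 0, 8, 10, 9, 1]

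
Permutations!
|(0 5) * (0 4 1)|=4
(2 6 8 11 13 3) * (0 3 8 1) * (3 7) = (0 7 3 2 6 1)(8 11 13) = [7, 0, 6, 2, 4, 5, 1, 3, 11, 9, 10, 13, 12, 8]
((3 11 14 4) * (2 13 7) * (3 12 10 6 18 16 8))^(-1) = (2 7 13)(3 8 16 18 6 10 12 4 14 11)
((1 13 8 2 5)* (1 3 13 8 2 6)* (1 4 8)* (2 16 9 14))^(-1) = ((2 5 3 13 16 9 14)(4 8 6))^(-1) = (2 14 9 16 13 3 5)(4 6 8)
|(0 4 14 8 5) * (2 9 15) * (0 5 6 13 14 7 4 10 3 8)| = 42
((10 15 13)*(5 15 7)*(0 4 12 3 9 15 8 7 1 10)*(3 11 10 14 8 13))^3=(15)(0 11 14 5 4 10 8 13 12 1 7)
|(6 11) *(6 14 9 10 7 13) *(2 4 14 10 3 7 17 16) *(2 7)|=35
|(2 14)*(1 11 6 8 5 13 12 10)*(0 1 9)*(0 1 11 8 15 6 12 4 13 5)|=|(0 11 12 10 9 1 8)(2 14)(4 13)(6 15)|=14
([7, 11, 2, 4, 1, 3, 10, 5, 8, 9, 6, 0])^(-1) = [11, 4, 2, 5, 3, 7, 10, 0, 8, 9, 6, 1]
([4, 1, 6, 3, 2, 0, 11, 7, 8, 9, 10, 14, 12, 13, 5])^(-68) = [2, 1, 11, 3, 6, 4, 14, 7, 8, 9, 10, 5, 12, 13, 0]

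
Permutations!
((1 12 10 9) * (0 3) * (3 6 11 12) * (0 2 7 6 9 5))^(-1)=(0 5 10 12 11 6 7 2 3 1 9)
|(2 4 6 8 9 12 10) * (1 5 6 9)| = |(1 5 6 8)(2 4 9 12 10)| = 20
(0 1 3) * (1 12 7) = (0 12 7 1 3) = [12, 3, 2, 0, 4, 5, 6, 1, 8, 9, 10, 11, 7]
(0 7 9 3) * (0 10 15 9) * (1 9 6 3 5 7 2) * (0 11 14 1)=(0 2)(1 9 5 7 11 14)(3 10 15 6)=[2, 9, 0, 10, 4, 7, 3, 11, 8, 5, 15, 14, 12, 13, 1, 6]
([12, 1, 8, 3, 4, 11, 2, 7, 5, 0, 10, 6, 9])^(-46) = (0 9 12)(2 6 11 5 8)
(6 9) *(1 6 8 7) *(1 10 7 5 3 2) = (1 6 9 8 5 3 2)(7 10) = [0, 6, 1, 2, 4, 3, 9, 10, 5, 8, 7]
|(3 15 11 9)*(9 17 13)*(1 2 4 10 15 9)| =|(1 2 4 10 15 11 17 13)(3 9)| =8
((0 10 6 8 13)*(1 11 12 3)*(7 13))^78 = ((0 10 6 8 7 13)(1 11 12 3))^78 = (13)(1 12)(3 11)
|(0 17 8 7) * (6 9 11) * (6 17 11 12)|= 15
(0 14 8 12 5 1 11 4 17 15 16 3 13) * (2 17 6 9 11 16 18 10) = (0 14 8 12 5 1 16 3 13)(2 17 15 18 10)(4 6 9 11) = [14, 16, 17, 13, 6, 1, 9, 7, 12, 11, 2, 4, 5, 0, 8, 18, 3, 15, 10]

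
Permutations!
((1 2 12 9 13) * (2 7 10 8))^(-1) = ((1 7 10 8 2 12 9 13))^(-1) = (1 13 9 12 2 8 10 7)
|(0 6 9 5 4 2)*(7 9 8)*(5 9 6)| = 12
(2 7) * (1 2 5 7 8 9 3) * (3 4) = (1 2 8 9 4 3)(5 7) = [0, 2, 8, 1, 3, 7, 6, 5, 9, 4]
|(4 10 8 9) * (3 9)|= |(3 9 4 10 8)|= 5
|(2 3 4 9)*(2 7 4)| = 6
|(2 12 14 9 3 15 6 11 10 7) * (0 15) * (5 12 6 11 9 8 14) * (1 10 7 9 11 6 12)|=|(0 15 6 11 7 2 12 5 1 10 9 3)(8 14)|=12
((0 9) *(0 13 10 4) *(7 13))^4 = ((0 9 7 13 10 4))^4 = (0 10 7)(4 13 9)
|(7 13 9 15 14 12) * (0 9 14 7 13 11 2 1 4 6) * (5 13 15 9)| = |(0 5 13 14 12 15 7 11 2 1 4 6)| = 12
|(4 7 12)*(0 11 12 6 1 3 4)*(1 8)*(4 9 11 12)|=8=|(0 12)(1 3 9 11 4 7 6 8)|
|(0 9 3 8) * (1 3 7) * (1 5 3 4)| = 6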